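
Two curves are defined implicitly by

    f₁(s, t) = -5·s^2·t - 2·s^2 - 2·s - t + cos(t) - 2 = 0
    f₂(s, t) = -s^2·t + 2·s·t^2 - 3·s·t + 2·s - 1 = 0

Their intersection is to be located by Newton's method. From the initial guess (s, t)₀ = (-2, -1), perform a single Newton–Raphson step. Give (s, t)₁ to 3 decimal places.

(-2.834, 0.350)

At (-2, -1): F = (15.54030, -11.000).
Jacobian J = [[-10·s·t - 4·s - 2, -5·s^2 - sin(t) - 1], [-2·s·t + 2·t^2 - 3·t + 2, -s^2 + 4·s·t - 3·s]].
At the point, J = [[-14.000, -20.15853], [3.000, 10.000]] (det J = -79.52441).
Solving J·Δ = −F gives Δ = (-0.834, 1.350).
Then the next iterate is (s, t)₁ = (-2.834, 0.350).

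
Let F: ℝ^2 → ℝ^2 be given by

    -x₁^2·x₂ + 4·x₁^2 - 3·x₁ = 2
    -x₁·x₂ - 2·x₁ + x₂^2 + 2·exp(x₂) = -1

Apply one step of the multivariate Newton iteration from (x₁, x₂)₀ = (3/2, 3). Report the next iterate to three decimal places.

At (3/2, 3): F = (-4.250, 42.67107).
Jacobian J = [[-2·x₁·x₂ + 8·x₁ - 3, -x₁^2], [-x₂ - 2, -x₁ + 2·x₂ + 2·exp(x₂)]].
At the point, J = [[0.000, -2.250], [-5.000, 44.67107]] (det J = -11.250).
Solving J·Δ = −F gives Δ = (-8.342, -1.889).
Then the next iterate is (x₁, x₂)₁ = (-6.842, 1.111).

(-6.842, 1.111)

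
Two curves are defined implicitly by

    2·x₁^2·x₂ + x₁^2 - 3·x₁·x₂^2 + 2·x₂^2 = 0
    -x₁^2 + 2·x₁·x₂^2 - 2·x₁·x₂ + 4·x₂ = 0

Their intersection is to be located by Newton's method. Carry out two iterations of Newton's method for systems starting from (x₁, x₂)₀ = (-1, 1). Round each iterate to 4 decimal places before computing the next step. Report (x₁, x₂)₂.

At (-1, 1): F = (8.0000, 3.0000).
Jacobian J = [[4·x₁·x₂ + 2·x₁ - 3·x₂^2, 2·x₁^2 - 6·x₁·x₂ + 4·x₂], [-2·x₁ + 2·x₂^2 - 2·x₂, 4·x₁·x₂ - 2·x₁ + 4]].
At the point, J = [[-9.0000, 12.0000], [2.0000, 2.0000]] (det J = -42.0000).
Solving J·Δ = −F gives Δ = (-0.4762, -1.0238).
Then the next iterate is (x₁, x₂)₁ = (-1.4762, -0.0238).
Round to (-1.4762, -0.0238) and repeat: F = (2.079080, -2.346306), J = [[-2.813565, 4.052332], [3.001133, 7.092934]].
Δ = (0.7552, 0.0113), so (x₁, x₂)₂ = (-0.7210, -0.0125).

(-0.7210, -0.0125)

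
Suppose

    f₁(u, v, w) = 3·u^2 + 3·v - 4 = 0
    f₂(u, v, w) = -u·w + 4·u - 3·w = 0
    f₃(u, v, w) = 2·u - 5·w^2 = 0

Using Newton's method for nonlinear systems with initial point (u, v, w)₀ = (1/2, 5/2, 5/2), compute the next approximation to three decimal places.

At (1/2, 5/2, 5/2): F = (4.250, -6.750, -30.250).
Jacobian J = [[6·u, 3, 0], [-w + 4, 0, -u - 3], [2, 0, -10·w]].
At the point, J = [[3.000, 3.000, 0.000], [1.500, 0.000, -3.500], [2.000, 0.000, -25.000]] (det J = 91.500).
Solving J·Δ = −F gives Δ = (2.061, -3.478, -1.045).
Then the next iterate is (u, v, w)₁ = (2.561, -0.978, 1.455).

(2.561, -0.978, 1.455)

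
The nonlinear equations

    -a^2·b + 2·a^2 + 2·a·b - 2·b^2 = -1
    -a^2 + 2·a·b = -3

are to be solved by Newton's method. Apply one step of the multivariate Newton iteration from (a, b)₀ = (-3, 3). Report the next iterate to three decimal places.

At (-3, 3): F = (-44.000, -24.000).
Jacobian J = [[-2·a·b + 4·a + 2·b, -a^2 + 2·a - 4·b], [-2·a + 2·b, 2·a]].
At the point, J = [[12.000, -27.000], [12.000, -6.000]] (det J = 252.000).
Solving J·Δ = −F gives Δ = (1.524, -0.952).
Then the next iterate is (a, b)₁ = (-1.476, 2.048).

(-1.476, 2.048)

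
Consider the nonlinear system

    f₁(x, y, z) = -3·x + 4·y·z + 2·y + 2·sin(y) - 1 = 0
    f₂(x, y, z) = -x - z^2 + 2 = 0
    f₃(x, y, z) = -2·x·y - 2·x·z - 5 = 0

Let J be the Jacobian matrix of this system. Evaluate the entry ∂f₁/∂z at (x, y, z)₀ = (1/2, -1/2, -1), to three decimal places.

-2.000

∂f₁/∂z = 4·y.
At (1/2, -1/2, -1) this is -2.000.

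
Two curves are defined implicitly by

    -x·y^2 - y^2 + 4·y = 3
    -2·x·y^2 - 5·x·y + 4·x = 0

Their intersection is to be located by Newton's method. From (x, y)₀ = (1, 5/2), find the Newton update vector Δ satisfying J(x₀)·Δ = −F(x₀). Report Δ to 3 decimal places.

(-1.349, 0.488)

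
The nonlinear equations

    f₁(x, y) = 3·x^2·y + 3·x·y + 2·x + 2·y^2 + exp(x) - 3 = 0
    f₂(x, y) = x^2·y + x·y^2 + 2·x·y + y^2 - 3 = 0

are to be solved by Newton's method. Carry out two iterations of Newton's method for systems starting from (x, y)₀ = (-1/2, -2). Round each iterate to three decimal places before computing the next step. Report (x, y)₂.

(0.415, -2.925)

At (-1/2, -2): F = (6.10653, 0.500).
Jacobian J = [[6·x·y + 3·y + exp(x) + 2, 3·x^2 + 3·x + 4·y], [2·x·y + y^2 + 2·y, x^2 + 2·x·y + 2·x + 2·y]].
At the point, J = [[2.60653, -8.750], [2.000, -2.750]] (det J = 10.33204).
Solving J·Δ = −F gives Δ = (1.202, 1.056).
Then the next iterate is (x, y)₁ = (0.702, -0.944).
Round to (0.702, -0.944) and repeat: F = (-1.17963, -3.27387), J = [[-2.79034, -0.19159], [-2.32224, -1.31657]].
Δ = (-0.287, -1.981), so (x, y)₂ = (0.415, -2.925).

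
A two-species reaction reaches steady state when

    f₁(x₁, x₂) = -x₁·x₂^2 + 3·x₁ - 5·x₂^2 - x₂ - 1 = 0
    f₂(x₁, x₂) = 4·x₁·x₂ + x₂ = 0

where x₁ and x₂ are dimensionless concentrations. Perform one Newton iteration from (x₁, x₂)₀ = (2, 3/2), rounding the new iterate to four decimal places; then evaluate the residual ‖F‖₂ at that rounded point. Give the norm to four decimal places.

5.5377

At (2, 3/2): F = (-12.2500, 13.5000).
Jacobian J = [[-x₂^2 + 3, -2·x₁·x₂ - 10·x₂ - 1], [4·x₂, 4·x₁ + 1]].
At the point, J = [[0.7500, -22.0000], [6.0000, 9.0000]] (det J = 138.7500).
Solving J·Δ = −F gives Δ = (-1.3459, -0.6027).
Then the next iterate is (x₁, x₂)₁ = (0.6541, 0.8973).
Re-evaluating at (0.6541, 0.8973): F = (-4.487383, 3.244996), so ‖F‖₂ = 5.5377.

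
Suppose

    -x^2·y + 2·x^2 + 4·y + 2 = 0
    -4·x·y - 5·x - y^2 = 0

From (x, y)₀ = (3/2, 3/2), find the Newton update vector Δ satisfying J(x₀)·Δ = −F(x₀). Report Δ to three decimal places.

(8.576, -12.565)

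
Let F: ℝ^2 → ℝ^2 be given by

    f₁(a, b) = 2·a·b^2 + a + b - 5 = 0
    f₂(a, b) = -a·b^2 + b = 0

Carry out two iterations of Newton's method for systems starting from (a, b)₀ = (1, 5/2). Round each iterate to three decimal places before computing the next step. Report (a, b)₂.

(0.502, 1.499)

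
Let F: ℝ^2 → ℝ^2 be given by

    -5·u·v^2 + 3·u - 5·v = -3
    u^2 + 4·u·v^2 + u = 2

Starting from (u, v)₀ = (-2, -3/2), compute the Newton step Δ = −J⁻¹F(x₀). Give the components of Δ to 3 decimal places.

(-1.500, 1.125)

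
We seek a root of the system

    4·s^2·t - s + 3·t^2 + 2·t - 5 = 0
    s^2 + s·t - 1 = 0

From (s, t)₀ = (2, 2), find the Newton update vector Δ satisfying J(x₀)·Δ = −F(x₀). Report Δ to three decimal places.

At (2, 2): F = (41.000, 7.000).
Jacobian J = [[8·s·t - 1, 4·s^2 + 6·t + 2], [2·s + t, s]].
At the point, J = [[31.000, 30.000], [6.000, 2.000]] (det J = -118.000).
Solving J·Δ = −F gives Δ = (-1.085, -0.246).

(-1.085, -0.246)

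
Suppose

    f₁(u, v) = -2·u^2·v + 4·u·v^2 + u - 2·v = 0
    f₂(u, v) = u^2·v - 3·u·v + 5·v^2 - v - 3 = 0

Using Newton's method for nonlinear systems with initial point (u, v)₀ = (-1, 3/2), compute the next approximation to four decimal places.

At (-1, 3/2): F = (-16.0000, 12.7500).
Jacobian J = [[-4·u·v + 4·v^2 + 1, -2·u^2 + 8·u·v - 2], [2·u·v - 3·v, u^2 - 3·u + 10·v - 1]].
At the point, J = [[16.0000, -16.0000], [-7.5000, 18.0000]] (det J = 168.0000).
Solving J·Δ = −F gives Δ = (0.5000, -0.5000).
Then the next iterate is (u, v)₁ = (-0.5000, 1.0000).

(-0.5000, 1.0000)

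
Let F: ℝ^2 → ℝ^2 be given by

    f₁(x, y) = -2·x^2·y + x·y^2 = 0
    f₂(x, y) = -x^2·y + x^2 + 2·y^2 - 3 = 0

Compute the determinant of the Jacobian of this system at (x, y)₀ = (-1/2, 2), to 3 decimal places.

J = [[-4·x·y + y^2, -2·x^2 + 2·x·y], [-2·x·y + 2·x, -x^2 + 4·y]].
At the point, J = [[8.000, -2.500], [1.000, 7.750]].
det J = 64.500.

64.500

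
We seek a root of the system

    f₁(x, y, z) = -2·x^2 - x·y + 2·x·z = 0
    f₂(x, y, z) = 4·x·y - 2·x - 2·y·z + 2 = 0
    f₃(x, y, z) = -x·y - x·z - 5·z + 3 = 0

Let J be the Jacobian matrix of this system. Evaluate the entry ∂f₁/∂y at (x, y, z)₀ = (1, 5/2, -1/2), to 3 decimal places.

-1.000

∂f₁/∂y = -x.
At (1, 5/2, -1/2) this is -1.000.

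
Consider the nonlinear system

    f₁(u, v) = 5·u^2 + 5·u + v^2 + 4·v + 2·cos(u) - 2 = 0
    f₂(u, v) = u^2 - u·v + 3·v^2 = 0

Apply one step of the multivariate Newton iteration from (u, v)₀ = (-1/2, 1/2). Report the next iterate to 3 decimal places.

(-0.168, 0.285)

At (-1/2, 1/2): F = (0.75517, 1.250).
Jacobian J = [[10·u - 2·sin(u) + 5, 2·v + 4], [2·u - v, -u + 6·v]].
At the point, J = [[0.95885, 5.000], [-1.500, 3.500]] (det J = 10.85598).
Solving J·Δ = −F gives Δ = (0.332, -0.215).
Then the next iterate is (u, v)₁ = (-0.168, 0.285).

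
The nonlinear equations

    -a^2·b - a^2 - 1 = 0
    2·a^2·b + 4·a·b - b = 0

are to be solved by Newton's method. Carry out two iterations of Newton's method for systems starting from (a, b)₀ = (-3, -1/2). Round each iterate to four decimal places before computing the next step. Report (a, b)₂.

At (-3, -1/2): F = (-5.5000, -2.5000).
Jacobian J = [[-2·a·b - 2·a, -a^2], [4·a·b + 4·b, 2·a^2 + 4·a - 1]].
At the point, J = [[3.0000, -9.0000], [4.0000, 5.0000]] (det J = 51.0000).
Solving J·Δ = −F gives Δ = (0.9804, -0.2843).
Then the next iterate is (a, b)₁ = (-2.0196, -0.7843).
Round to (-2.0196, -0.7843) and repeat: F = (-1.879794, 0.722208), J = [[0.871255, -4.078784], [3.198689, -0.920832]].
Δ = (-0.3819, -0.5425), so (a, b)₂ = (-2.4015, -1.3268).

(-2.4015, -1.3268)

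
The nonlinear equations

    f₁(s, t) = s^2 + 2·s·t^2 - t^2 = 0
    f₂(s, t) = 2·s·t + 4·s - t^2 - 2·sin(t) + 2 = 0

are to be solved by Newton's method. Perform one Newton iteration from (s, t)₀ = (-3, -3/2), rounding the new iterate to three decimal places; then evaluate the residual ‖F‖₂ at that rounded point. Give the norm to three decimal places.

2.766

At (-3, -3/2): F = (-6.750, -1.25501).
Jacobian J = [[2·s + 2·t^2, 4·s·t - 2·t], [2·t + 4, 2·s - 2·t - 2·cos(t)]].
At the point, J = [[-1.500, 21.000], [1.000, -3.14147]] (det J = -16.28779).
Solving J·Δ = −F gives Δ = (2.920, 0.530).
Then the next iterate is (s, t)₁ = (-0.080, -0.970).
Re-evaluating at (-0.080, -0.970): F = (-1.08504, 2.54407), so ‖F‖₂ = 2.766.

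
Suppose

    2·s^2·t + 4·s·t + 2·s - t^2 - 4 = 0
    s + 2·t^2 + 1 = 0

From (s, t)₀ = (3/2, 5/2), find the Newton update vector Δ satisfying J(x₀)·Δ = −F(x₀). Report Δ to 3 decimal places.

(-0.406, -1.459)

At (3/2, 5/2): F = (19.000, 15.000).
Jacobian J = [[4·s·t + 4·t + 2, 2·s^2 + 4·s - 2·t], [1, 4·t]].
At the point, J = [[27.000, 5.500], [1.000, 10.000]] (det J = 264.500).
Solving J·Δ = −F gives Δ = (-0.406, -1.459).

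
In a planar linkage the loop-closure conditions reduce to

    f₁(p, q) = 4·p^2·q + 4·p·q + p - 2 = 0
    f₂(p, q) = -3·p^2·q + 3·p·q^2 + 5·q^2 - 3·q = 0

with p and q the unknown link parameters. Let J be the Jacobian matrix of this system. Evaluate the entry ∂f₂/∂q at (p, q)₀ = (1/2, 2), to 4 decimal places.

∂f₂/∂q = -3·p^2 + 6·p·q + 10·q - 3.
At (1/2, 2) this is 22.2500.

22.2500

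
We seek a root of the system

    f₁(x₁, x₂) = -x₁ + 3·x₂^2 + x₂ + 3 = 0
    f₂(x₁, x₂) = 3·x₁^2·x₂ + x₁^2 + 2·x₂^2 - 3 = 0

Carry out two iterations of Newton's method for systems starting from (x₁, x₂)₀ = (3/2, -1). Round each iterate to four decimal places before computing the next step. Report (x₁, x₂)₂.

(2.8452, 0.3146)

At (3/2, -1): F = (3.5000, -5.5000).
Jacobian J = [[-1, 6·x₂ + 1], [6·x₁·x₂ + 2·x₁, 3·x₁^2 + 4·x₂]].
At the point, J = [[-1.0000, -5.0000], [-6.0000, 2.7500]] (det J = -32.7500).
Solving J·Δ = −F gives Δ = (-0.5458, 0.8092).
Then the next iterate is (x₁, x₂)₁ = (0.9542, -0.1908).
Round to (0.9542, -0.1908) and repeat: F = (1.964214, -2.537862), J = [[-1.0000, -0.1448], [0.816032, 1.968293]].
Δ = (1.8910, 0.5054), so (x₁, x₂)₂ = (2.8452, 0.3146).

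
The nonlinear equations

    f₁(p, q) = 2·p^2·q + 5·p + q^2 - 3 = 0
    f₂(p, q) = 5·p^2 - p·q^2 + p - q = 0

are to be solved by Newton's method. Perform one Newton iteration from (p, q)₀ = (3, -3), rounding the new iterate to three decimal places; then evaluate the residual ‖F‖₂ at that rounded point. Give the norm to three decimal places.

At (3, -3): F = (-33.000, 24.000).
Jacobian J = [[4·p·q + 5, 2·p^2 + 2·q], [10·p - q^2 + 1, -2·p·q - 1]].
At the point, J = [[-31.000, 12.000], [22.000, 17.000]] (det J = -791.000).
Solving J·Δ = −F gives Δ = (-1.073, -0.023).
Then the next iterate is (p, q)₁ = (1.927, -3.023).
Re-evaluating at (1.927, -3.023): F = (-6.67726, 5.90670), so ‖F‖₂ = 8.915.

8.915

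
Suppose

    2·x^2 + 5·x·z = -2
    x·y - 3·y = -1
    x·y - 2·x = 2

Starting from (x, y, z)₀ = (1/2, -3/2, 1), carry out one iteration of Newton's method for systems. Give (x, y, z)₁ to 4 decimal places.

(-0.2368, 0.8421, 1.0632)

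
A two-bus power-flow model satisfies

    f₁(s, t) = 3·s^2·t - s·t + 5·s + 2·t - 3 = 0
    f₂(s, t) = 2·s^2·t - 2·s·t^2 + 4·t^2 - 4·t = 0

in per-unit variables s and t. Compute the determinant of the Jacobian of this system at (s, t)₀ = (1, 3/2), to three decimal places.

44.000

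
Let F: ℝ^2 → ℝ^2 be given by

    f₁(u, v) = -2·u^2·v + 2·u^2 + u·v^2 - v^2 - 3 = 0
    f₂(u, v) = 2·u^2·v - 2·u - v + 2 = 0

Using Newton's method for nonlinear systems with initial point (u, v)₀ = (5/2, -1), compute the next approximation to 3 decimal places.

At (5/2, -1): F = (23.500, -14.500).
Jacobian J = [[-4·u·v + 4·u + v^2, -2·u^2 + 2·u·v - 2·v], [4·u·v - 2, 2·u^2 - 1]].
At the point, J = [[21.000, -15.500], [-12.000, 11.500]] (det J = 55.500).
Solving J·Δ = −F gives Δ = (-0.820, 0.405).
Then the next iterate is (u, v)₁ = (1.680, -0.595).

(1.680, -0.595)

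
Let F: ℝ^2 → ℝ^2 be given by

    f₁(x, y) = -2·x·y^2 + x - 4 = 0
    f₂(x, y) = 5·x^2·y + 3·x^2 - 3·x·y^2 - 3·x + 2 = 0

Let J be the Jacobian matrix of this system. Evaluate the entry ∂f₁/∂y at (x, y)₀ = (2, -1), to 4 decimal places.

8.0000

∂f₁/∂y = -4·x·y.
At (2, -1) this is 8.0000.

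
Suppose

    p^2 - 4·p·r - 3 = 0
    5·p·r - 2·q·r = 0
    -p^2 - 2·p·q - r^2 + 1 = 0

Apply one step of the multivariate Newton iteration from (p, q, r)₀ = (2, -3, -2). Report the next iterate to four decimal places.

(1.2955, -1.0341, -0.9318)

At (2, -3, -2): F = (17.0000, -32.0000, 5.0000).
Jacobian J = [[2·p - 4·r, 0, -4·p], [5·r, -2·r, 5·p - 2·q], [-2·p - 2·q, -2·p, -2·r]].
At the point, J = [[12.0000, 0.0000, -8.0000], [-10.0000, 4.0000, 16.0000], [2.0000, -4.0000, 4.0000]] (det J = 704.0000).
Solving J·Δ = −F gives Δ = (-0.7045, 1.9659, 1.0682).
Then the next iterate is (p, q, r)₁ = (1.2955, -1.0341, -0.9318).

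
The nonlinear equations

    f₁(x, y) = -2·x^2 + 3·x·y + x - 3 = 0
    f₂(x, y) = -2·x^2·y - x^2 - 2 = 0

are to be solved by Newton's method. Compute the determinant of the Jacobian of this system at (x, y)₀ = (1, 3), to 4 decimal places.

J = [[-4·x + 3·y + 1, 3·x], [-4·x·y - 2·x, -2·x^2]].
At the point, J = [[6.0000, 3.0000], [-14.0000, -2.0000]].
det J = 30.0000.

30.0000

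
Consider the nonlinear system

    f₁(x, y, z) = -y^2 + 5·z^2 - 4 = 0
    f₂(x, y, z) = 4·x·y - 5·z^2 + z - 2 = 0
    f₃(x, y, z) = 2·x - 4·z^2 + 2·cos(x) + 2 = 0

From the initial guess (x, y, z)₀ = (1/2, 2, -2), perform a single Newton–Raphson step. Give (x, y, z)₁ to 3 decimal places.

At (1/2, 2, -2): F = (12.000, -20.000, -11.24483).
Jacobian J = [[0, -2·y, 10·z], [4·y, 4·x, -10·z + 1], [-2·sin(x) + 2, 0, -8·z]].
At the point, J = [[0.000, -4.000, -20.000], [8.000, 2.000, 21.000], [1.04115, 0.000, 16.000]] (det J = 466.18945).
Solving J·Δ = −F gives Δ = (0.861, -0.234, 0.647).
Then the next iterate is (x, y, z)₁ = (1.361, 1.766, -1.353).

(1.361, 1.766, -1.353)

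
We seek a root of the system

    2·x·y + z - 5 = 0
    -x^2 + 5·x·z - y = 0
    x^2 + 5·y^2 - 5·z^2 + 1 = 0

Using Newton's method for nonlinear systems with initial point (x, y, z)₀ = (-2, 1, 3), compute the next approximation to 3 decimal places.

At (-2, 1, 3): F = (-6.000, -35.000, -35.000).
Jacobian J = [[2·y, 2·x, 1], [-2·x + 5·z, -1, 5·x], [2·x, 10·y, -10·z]].
At the point, J = [[2.000, -4.000, 1.000], [19.000, -1.000, -10.000], [-4.000, 10.000, -30.000]] (det J = -1994.000).
Solving J·Δ = −F gives Δ = (0.820, -1.537, -1.788).
Then the next iterate is (x, y, z)₁ = (-1.180, -0.537, 1.212).

(-1.180, -0.537, 1.212)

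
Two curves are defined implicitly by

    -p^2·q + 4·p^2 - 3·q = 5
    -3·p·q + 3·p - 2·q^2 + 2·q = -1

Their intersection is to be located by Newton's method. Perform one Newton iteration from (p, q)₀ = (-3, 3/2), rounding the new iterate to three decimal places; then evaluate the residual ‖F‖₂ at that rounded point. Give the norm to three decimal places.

At (-3, 3/2): F = (13.000, 4.000).
Jacobian J = [[-2·p·q + 8·p, -p^2 - 3], [-3·q + 3, -3·p - 4·q + 2]].
At the point, J = [[-15.000, -12.000], [-1.500, 5.000]] (det J = -93.000).
Solving J·Δ = −F gives Δ = (1.215, -0.435).
Then the next iterate is (p, q)₁ = (-1.785, 1.065).
Re-evaluating at (-1.785, 1.065): F = (1.15657, 1.20962), so ‖F‖₂ = 1.674.

1.674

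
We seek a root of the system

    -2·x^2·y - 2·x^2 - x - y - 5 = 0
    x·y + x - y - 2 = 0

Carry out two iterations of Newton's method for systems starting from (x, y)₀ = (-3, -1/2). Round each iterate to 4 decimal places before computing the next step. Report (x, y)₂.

(-2.9815, -1.2985)

At (-3, -1/2): F = (-10.5000, -3.0000).
Jacobian J = [[-4·x·y - 4·x - 1, -2·x^2 - 1], [y + 1, x - 1]].
At the point, J = [[5.0000, -19.0000], [0.5000, -4.0000]] (det J = -10.5000).
Solving J·Δ = −F gives Δ = (-1.4286, -0.9286).
Then the next iterate is (x, y)₁ = (-4.4286, -1.4286).
Round to (-4.4286, -1.4286) and repeat: F = (17.669033, 1.326698), J = [[-8.592392, -40.224996], [-0.4286, -5.4286]].
Δ = (1.4471, 0.1301), so (x, y)₂ = (-2.9815, -1.2985).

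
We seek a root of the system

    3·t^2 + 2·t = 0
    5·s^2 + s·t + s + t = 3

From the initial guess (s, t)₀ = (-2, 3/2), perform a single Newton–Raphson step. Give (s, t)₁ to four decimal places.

(-1.1779, 0.6136)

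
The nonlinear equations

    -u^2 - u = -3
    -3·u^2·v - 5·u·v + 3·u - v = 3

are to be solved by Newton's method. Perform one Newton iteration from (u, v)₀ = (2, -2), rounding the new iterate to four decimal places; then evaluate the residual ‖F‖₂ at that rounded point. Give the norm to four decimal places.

12.7921

At (2, -2): F = (-3.0000, 49.0000).
Jacobian J = [[-2·u - 1, 0], [-6·u·v - 5·v + 3, -3·u^2 - 5·u - 1]].
At the point, J = [[-5.0000, 0.0000], [37.0000, -23.0000]] (det J = 115.0000).
Solving J·Δ = −F gives Δ = (-0.6000, 1.1652).
Then the next iterate is (u, v)₁ = (1.4000, -0.8348).
Re-evaluating at (1.4000, -0.8348): F = (-0.3600, 12.787024), so ‖F‖₂ = 12.7921.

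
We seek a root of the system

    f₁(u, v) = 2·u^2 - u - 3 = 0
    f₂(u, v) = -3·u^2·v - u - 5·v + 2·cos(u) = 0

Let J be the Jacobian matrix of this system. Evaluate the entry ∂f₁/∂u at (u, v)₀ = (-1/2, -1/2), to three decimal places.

∂f₁/∂u = 4·u - 1.
At (-1/2, -1/2) this is -3.000.

-3.000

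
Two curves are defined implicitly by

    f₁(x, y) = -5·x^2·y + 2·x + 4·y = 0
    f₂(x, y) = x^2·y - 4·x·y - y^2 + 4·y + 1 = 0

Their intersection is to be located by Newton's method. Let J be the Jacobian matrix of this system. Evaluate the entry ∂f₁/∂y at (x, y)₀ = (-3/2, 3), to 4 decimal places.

-7.2500

∂f₁/∂y = -5·x^2 + 4.
At (-3/2, 3) this is -7.2500.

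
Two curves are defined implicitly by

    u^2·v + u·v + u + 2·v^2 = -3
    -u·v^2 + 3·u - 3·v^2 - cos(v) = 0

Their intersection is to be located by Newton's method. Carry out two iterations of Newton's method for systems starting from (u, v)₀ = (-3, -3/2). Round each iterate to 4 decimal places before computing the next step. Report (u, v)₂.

At (-3, -3/2): F = (-4.5000, -9.070737).
Jacobian J = [[2·u·v + v + 1, u^2 + u + 4·v], [-v^2 + 3, -2·u·v - 6·v + sin(v)]].
At the point, J = [[8.5000, 0.0000], [0.7500, -0.997495]] (det J = -8.478707).
Solving J·Δ = −F gives Δ = (0.5294, -8.6955).
Then the next iterate is (u, v)₁ = (-2.4706, -10.1955).
Round to (-2.4706, -10.1955) and repeat: F = (171.382894, -61.724580), J = [[41.182505, -37.148736], [-100.948220, 11.491649]].
Δ = (-0.0987, 4.5040), so (u, v)₂ = (-2.5693, -5.6915).

(-2.5693, -5.6915)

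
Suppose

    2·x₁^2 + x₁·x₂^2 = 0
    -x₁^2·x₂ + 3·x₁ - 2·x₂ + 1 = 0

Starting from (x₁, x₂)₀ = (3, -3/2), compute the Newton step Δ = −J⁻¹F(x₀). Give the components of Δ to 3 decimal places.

At (3, -3/2): F = (24.750, 26.500).
Jacobian J = [[4·x₁ + x₂^2, 2·x₁·x₂], [-2·x₁·x₂ + 3, -x₁^2 - 2]].
At the point, J = [[14.250, -9.000], [12.000, -11.000]] (det J = -48.750).
Solving J·Δ = −F gives Δ = (-0.692, 1.654).

(-0.692, 1.654)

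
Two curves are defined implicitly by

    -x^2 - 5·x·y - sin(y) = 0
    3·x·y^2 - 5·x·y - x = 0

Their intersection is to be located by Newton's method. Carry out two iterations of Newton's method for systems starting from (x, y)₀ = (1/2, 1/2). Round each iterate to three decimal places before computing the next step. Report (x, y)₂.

(0.016, 0.025)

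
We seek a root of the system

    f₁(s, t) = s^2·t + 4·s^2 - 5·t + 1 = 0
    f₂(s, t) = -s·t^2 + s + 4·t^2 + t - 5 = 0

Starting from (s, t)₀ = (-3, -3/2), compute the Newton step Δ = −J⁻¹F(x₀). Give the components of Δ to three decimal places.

At (-3, -3/2): F = (31.000, 6.250).
Jacobian J = [[2·s·t + 8·s, s^2 - 5], [-t^2 + 1, -2·s·t + 8·t + 1]].
At the point, J = [[-15.000, 4.000], [-1.250, -20.000]] (det J = 305.000).
Solving J·Δ = −F gives Δ = (2.115, 0.180).

(2.115, 0.180)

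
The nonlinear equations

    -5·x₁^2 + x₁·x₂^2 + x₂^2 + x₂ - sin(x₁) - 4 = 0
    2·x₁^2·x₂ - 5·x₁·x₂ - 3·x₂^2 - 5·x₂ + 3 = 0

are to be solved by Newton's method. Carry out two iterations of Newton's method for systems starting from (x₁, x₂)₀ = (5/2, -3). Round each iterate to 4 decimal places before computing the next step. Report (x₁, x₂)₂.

At (5/2, -3): F = (-7.348472, -9.0000).
Jacobian J = [[-10·x₁ + x₂^2 - cos(x₁), 2·x₁·x₂ + 2·x₂ + 1], [4·x₁·x₂ - 5·x₂, 2·x₁^2 - 5·x₁ - 6·x₂ - 5]].
At the point, J = [[-15.198856, -20.0000], [-15.0000, 13.0000]] (det J = -497.585133).
Solving J·Δ = −F gives Δ = (-0.5537, 0.0534).
Then the next iterate is (x₁, x₂)₁ = (1.9463, -2.9466).
Round to (1.9463, -2.9466) and repeat: F = (-1.236234, -1.963452), J = [[-10.413807, -16.363135], [-8.206870, 10.524267]].
Δ = (-0.1851, 0.0422), so (x₁, x₂)₂ = (1.7612, -2.9044).

(1.7612, -2.9044)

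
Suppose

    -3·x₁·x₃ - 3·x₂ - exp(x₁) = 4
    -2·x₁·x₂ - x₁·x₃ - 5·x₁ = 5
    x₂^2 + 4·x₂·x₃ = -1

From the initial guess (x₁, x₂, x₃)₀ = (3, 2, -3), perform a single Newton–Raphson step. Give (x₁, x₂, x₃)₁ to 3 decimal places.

At (3, 2, -3): F = (-3.08554, -23.000, -19.000).
Jacobian J = [[-3·x₃ - exp(x₁), -3, -3·x₁], [-2·x₂ - x₃ - 5, -2·x₁, -x₁], [0, 2·x₂ + 4·x₃, 4·x₂]].
At the point, J = [[-11.08554, -3.000, -9.000], [-6.000, -6.000, -3.000], [0.000, -8.000, 8.000]] (det J = 222.15866).
Solving J·Δ = −F gives Δ = (5.090, -6.741, -4.366).
Then the next iterate is (x₁, x₂, x₃)₁ = (8.090, -4.741, -7.366).

(8.090, -4.741, -7.366)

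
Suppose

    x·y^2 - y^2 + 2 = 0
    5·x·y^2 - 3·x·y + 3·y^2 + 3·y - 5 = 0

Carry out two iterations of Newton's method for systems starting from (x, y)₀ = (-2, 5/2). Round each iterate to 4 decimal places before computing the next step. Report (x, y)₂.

At (-2, 5/2): F = (-16.7500, -26.2500).
Jacobian J = [[y^2, 2·x·y - 2·y], [5·y^2 - 3·y, 10·x·y - 3·x + 6·y + 3]].
At the point, J = [[6.2500, -15.0000], [23.7500, -26.0000]] (det J = 193.7500).
Solving J·Δ = −F gives Δ = (-0.2155, -1.2065).
Then the next iterate is (x, y)₁ = (-2.2155, 1.2935).
Round to (-2.2155, 1.2935) and repeat: F = (-3.379989, -6.037059), J = [[1.673142, -8.318499], [4.485211, -11.249993]].
Δ = (0.6596, -0.2737), so (x, y)₂ = (-1.5559, 1.0198).

(-1.5559, 1.0198)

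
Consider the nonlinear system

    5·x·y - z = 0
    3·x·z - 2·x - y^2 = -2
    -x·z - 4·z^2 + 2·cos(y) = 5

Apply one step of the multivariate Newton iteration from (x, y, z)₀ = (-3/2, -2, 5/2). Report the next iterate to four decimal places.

At (-3/2, -2, 5/2): F = (12.5000, -10.2500, -27.082294).
Jacobian J = [[5·y, 5·x, -1], [3·z - 2, -2·y, 3·x], [-z, -2·sin(y), -x - 8·z]].
At the point, J = [[-10.0000, -7.5000, -1.0000], [5.5000, 4.0000, -4.5000], [-2.5000, 1.818595, -18.5000]] (det J = -209.339040).
Solving J·Δ = −F gives Δ = (-1.9310, 4.3448, -0.7759).
Then the next iterate is (x, y, z)₁ = (-3.4310, 2.3448, 1.7241).

(-3.4310, 2.3448, 1.7241)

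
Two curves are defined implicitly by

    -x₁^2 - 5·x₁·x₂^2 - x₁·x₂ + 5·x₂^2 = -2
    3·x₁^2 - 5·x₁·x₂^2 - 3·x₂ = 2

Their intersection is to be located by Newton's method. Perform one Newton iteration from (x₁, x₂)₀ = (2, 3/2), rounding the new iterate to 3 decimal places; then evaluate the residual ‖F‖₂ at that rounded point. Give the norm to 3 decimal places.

6.842

At (2, 3/2): F = (-16.250, -17.000).
Jacobian J = [[-2·x₁ - 5·x₂^2 - x₂, -10·x₁·x₂ - x₁ + 10·x₂], [6·x₁ - 5·x₂^2, -10·x₁·x₂ - 3]].
At the point, J = [[-16.750, -17.000], [0.750, -33.000]] (det J = 565.500).
Solving J·Δ = −F gives Δ = (-0.437, -0.525).
Then the next iterate is (x₁, x₂)₁ = (1.563, 0.975).
Re-evaluating at (1.563, 0.975): F = (-4.64290, -5.02523), so ‖F‖₂ = 6.842.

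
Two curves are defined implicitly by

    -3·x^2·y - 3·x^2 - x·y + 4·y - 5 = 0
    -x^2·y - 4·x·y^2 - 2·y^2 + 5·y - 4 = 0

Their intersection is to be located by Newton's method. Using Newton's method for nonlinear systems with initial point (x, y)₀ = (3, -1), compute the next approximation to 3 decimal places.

At (3, -1): F = (-6.000, -14.000).
Jacobian J = [[-6·x·y - 6·x - y, -3·x^2 - x + 4], [-2·x·y - 4·y^2, -x^2 - 8·x·y - 4·y + 5]].
At the point, J = [[1.000, -26.000], [2.000, 24.000]] (det J = 76.000).
Solving J·Δ = −F gives Δ = (6.684, 0.026).
Then the next iterate is (x, y)₁ = (9.684, -0.974).

(9.684, -0.974)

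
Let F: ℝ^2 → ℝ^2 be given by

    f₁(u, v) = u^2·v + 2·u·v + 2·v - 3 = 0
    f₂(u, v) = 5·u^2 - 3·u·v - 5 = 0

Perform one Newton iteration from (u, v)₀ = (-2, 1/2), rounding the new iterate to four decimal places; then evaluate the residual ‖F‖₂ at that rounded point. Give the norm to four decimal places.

2.1050

At (-2, 1/2): F = (-2.0000, 18.0000).
Jacobian J = [[2·u·v + 2·v, u^2 + 2·u + 2], [10·u - 3·v, -3·u]].
At the point, J = [[-1.0000, 2.0000], [-21.5000, 6.0000]] (det J = 37.0000).
Solving J·Δ = −F gives Δ = (1.2973, 1.6486).
Then the next iterate is (u, v)₁ = (-0.7027, 2.1486).
Re-evaluating at (-0.7027, 2.1486): F = (-0.661491, 1.998400), so ‖F‖₂ = 2.1050.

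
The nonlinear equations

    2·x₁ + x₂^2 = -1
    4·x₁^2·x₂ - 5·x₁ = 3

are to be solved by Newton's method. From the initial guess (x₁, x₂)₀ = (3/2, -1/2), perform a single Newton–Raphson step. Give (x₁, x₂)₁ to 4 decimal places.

At (3/2, -1/2): F = (4.2500, -15.0000).
Jacobian J = [[2, 2·x₂], [8·x₁·x₂ - 5, 4·x₁^2]].
At the point, J = [[2.0000, -1.0000], [-11.0000, 9.0000]] (det J = 7.0000).
Solving J·Δ = −F gives Δ = (-3.3214, -2.3929).
Then the next iterate is (x₁, x₂)₁ = (-1.8214, -2.8929).

(-1.8214, -2.8929)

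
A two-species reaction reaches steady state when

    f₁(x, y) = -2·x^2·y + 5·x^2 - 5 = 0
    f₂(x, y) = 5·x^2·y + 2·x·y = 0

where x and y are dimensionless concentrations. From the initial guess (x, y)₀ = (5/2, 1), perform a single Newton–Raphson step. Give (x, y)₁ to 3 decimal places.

(1.420, 0.804)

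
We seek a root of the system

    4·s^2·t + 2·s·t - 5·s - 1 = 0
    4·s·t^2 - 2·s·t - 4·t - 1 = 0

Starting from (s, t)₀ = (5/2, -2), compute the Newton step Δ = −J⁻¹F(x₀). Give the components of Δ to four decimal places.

(-1.0502, 0.7346)

At (5/2, -2): F = (-73.5000, 57.0000).
Jacobian J = [[8·s·t + 2·t - 5, 4·s^2 + 2·s], [4·t^2 - 2·t, 8·s·t - 2·s - 4]].
At the point, J = [[-49.0000, 30.0000], [20.0000, -49.0000]] (det J = 1801.0000).
Solving J·Δ = −F gives Δ = (-1.0502, 0.7346).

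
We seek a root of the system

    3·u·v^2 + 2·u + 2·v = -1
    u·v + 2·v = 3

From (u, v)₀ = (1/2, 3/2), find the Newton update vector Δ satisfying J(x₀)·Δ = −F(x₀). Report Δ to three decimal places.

At (1/2, 3/2): F = (8.375, 0.750).
Jacobian J = [[3·v^2 + 2, 6·u·v + 2], [v, u + 2]].
At the point, J = [[8.750, 6.500], [1.500, 2.500]] (det J = 12.125).
Solving J·Δ = −F gives Δ = (-1.325, 0.495).

(-1.325, 0.495)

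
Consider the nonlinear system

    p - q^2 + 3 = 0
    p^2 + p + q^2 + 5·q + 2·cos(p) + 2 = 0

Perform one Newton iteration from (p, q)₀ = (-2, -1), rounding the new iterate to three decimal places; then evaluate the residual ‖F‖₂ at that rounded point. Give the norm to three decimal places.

0.169

At (-2, -1): F = (0.000, -0.83229).
Jacobian J = [[1, -2·q], [2·p - 2·sin(p) + 1, 2·q + 5]].
At the point, J = [[1.000, 2.000], [-1.18141, 3.000]] (det J = 5.36281).
Solving J·Δ = −F gives Δ = (-0.310, 0.155).
Then the next iterate is (p, q)₁ = (-2.310, -0.845).
Re-evaluating at (-2.310, -0.845): F = (-0.02402, 0.16773), so ‖F‖₂ = 0.169.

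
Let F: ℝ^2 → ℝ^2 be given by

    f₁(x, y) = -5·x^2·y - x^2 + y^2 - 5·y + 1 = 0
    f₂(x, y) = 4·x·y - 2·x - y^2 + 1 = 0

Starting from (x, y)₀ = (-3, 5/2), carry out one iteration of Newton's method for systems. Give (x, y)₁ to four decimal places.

(-2.1755, 1.1674)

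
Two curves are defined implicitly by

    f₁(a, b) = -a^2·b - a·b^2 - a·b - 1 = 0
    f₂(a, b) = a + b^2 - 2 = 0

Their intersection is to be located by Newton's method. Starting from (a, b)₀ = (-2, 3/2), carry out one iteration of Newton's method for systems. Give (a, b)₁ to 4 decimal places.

(-5.0909, 3.1136)

At (-2, 3/2): F = (0.5000, -1.7500).
Jacobian J = [[-2·a·b - b^2 - b, -a^2 - 2·a·b - a], [1, 2·b]].
At the point, J = [[2.2500, 4.0000], [1.0000, 3.0000]] (det J = 2.7500).
Solving J·Δ = −F gives Δ = (-3.0909, 1.6136).
Then the next iterate is (a, b)₁ = (-5.0909, 3.1136).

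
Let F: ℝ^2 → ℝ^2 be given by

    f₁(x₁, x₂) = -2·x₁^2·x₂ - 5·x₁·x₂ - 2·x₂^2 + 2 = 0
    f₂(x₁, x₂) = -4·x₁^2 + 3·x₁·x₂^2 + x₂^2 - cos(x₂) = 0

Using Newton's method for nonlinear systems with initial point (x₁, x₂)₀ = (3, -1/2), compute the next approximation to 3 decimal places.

(1.451, -0.344)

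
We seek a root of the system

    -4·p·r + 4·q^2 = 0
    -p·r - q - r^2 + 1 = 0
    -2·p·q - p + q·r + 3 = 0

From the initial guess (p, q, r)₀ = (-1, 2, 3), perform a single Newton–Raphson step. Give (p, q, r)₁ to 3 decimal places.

At (-1, 2, 3): F = (28.000, -7.000, 14.000).
Jacobian J = [[-4·r, 8·q, -4·p], [-r, -1, -p - 2·r], [-2·q - 1, -2·p + r, q]].
At the point, J = [[-12.000, 16.000, 4.000], [-3.000, -1.000, -5.000], [-5.000, 5.000, 2.000]] (det J = 140.000).
Solving J·Δ = −F gives Δ = (2.400, 0.800, -3.000).
Then the next iterate is (p, q, r)₁ = (1.400, 2.800, 0.000).

(1.400, 2.800, 0.000)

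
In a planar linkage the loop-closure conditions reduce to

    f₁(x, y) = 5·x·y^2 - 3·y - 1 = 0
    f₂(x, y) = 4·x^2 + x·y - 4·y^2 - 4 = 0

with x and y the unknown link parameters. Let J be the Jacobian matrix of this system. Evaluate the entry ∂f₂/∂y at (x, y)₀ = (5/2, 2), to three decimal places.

-13.500

∂f₂/∂y = x - 8·y.
At (5/2, 2) this is -13.500.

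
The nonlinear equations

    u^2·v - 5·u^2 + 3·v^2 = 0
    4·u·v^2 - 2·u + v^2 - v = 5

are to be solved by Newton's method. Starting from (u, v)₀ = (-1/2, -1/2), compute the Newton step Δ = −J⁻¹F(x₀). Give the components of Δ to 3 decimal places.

(-3.750, -7.727)

At (-1/2, -1/2): F = (-0.625, -3.750).
Jacobian J = [[2·u·v - 10·u, u^2 + 6·v], [4·v^2 - 2, 8·u·v + 2·v - 1]].
At the point, J = [[5.500, -2.750], [-1.000, 0.000]] (det J = -2.750).
Solving J·Δ = −F gives Δ = (-3.750, -7.727).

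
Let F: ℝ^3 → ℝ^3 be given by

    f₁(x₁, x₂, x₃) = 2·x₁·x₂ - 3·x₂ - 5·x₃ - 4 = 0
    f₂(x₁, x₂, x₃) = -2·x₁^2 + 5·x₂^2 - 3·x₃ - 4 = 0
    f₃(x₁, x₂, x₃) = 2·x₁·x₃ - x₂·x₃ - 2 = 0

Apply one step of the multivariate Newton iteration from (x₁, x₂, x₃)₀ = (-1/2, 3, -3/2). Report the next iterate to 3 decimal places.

(-0.033, 1.477, -1.421)

At (-1/2, 3, -3/2): F = (-8.500, 45.000, 4.000).
Jacobian J = [[2·x₂, 2·x₁ - 3, -5], [-4·x₁, 10·x₂, -3], [2·x₃, -x₃, 2·x₁ - x₂]].
At the point, J = [[6.000, -4.000, -5.000], [2.000, 30.000, -3.000], [-3.000, 1.500, -4.000]] (det J = -1226.000).
Solving J·Δ = −F gives Δ = (0.467, -1.523, 0.079).
Then the next iterate is (x₁, x₂, x₃)₁ = (-0.033, 1.477, -1.421).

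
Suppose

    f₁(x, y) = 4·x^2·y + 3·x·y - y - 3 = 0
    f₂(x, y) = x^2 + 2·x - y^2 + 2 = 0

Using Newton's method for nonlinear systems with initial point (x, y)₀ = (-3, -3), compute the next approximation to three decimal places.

(-2.207, -1.805)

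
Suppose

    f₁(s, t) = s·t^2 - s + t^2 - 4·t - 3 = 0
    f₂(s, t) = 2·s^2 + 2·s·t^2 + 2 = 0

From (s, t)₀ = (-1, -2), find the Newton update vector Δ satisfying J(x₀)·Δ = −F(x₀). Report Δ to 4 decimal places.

(-0.8000, 0.9000)

At (-1, -2): F = (6.0000, -4.0000).
Jacobian J = [[t^2 - 1, 2·s·t + 2·t - 4], [4·s + 2·t^2, 4·s·t]].
At the point, J = [[3.0000, -4.0000], [4.0000, 8.0000]] (det J = 40.0000).
Solving J·Δ = −F gives Δ = (-0.8000, 0.9000).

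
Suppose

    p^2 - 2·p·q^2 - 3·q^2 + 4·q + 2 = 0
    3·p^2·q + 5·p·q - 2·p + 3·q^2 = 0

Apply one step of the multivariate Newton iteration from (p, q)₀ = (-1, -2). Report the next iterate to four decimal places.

At (-1, -2): F = (-9.0000, 18.0000).
Jacobian J = [[2·p - 2·q^2, -4·p·q - 6·q + 4], [6·p·q + 5·q - 2, 3·p^2 + 5·p + 6·q]].
At the point, J = [[-10.0000, 8.0000], [0.0000, -14.0000]] (det J = 140.0000).
Solving J·Δ = −F gives Δ = (0.1286, 1.2857).
Then the next iterate is (p, q)₁ = (-0.8714, -0.7143).

(-0.8714, -0.7143)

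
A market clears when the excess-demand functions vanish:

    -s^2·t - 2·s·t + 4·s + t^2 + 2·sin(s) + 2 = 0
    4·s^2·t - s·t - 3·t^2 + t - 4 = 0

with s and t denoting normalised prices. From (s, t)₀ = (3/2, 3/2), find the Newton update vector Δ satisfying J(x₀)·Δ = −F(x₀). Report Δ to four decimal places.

At (3/2, 3/2): F = (4.369990, 2.0000).
Jacobian J = [[-2·s·t - 2·t + 2·cos(s) + 4, -s^2 - 2·s + 2·t], [8·s·t - t, 4·s^2 - s - 6·t + 1]].
At the point, J = [[-3.358526, -2.2500], [16.5000, -0.5000]] (det J = 38.804263).
Solving J·Δ = −F gives Δ = (-0.0597, 2.0313).

(-0.0597, 2.0313)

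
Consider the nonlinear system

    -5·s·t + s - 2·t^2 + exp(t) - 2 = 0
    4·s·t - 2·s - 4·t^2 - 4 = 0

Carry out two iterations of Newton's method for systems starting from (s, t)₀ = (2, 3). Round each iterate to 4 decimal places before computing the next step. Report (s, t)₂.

At (2, 3): F = (-27.914463, -20.0000).
Jacobian J = [[-5·t + 1, -5·s - 4·t + exp(t)], [4·t - 2, 4·s - 8·t]].
At the point, J = [[-14.0000, -1.914463], [10.0000, -16.0000]] (det J = 243.144631).
Solving J·Δ = −F gives Δ = (-1.6794, -2.2996).
Then the next iterate is (s, t)₁ = (0.3206, 0.7004).
Round to (0.3206, 0.7004) and repeat: F = (-1.768703, -5.705248), J = [[-2.5020, -2.390042], [0.8016, -4.3208]].
Δ = (0.4710, -1.2330), so (s, t)₂ = (0.7916, -0.5326).

(0.7916, -0.5326)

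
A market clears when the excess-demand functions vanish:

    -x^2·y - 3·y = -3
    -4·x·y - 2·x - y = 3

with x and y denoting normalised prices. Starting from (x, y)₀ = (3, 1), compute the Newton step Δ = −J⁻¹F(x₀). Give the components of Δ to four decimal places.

At (3, 1): F = (-9.0000, -22.0000).
Jacobian J = [[-2·x·y, -x^2 - 3], [-4·y - 2, -4·x - 1]].
At the point, J = [[-6.0000, -12.0000], [-6.0000, -13.0000]] (det J = 6.0000).
Solving J·Δ = −F gives Δ = (24.5000, -13.0000).

(24.5000, -13.0000)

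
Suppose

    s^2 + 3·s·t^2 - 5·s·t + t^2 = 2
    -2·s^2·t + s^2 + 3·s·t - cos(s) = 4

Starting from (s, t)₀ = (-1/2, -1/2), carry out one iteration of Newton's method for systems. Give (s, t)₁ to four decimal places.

At (-1/2, -1/2): F = (-3.1250, -3.627583).
Jacobian J = [[2·s + 3·t^2 - 5·t, 6·s·t - 5·s + 2·t], [-4·s·t + 2·s + 3·t + sin(s), -2·s^2 + 3·s]].
At the point, J = [[2.2500, 3.0000], [-3.979426, -2.0000]] (det J = 7.438277).
Solving J·Δ = −F gives Δ = (-2.3033, 2.7692).
Then the next iterate is (s, t)₁ = (-2.8033, 2.2692).

(-2.8033, 2.2692)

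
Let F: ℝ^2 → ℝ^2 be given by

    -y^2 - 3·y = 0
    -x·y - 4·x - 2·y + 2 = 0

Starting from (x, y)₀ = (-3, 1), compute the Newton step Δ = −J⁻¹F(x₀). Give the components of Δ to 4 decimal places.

At (-3, 1): F = (-4.0000, 15.0000).
Jacobian J = [[0, -2·y - 3], [-y - 4, -x - 2]].
At the point, J = [[0.0000, -5.0000], [-5.0000, 1.0000]] (det J = -25.0000).
Solving J·Δ = −F gives Δ = (2.8400, -0.8000).

(2.8400, -0.8000)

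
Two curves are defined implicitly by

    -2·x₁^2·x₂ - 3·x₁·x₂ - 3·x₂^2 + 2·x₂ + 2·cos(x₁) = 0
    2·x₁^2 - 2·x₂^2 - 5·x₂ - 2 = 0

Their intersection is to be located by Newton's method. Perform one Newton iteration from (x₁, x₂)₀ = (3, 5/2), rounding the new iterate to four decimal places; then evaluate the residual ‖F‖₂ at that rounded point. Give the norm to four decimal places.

At (3, 5/2): F = (-83.229985, -9.0000).
Jacobian J = [[-4·x₁·x₂ - 3·x₂ - 2·sin(x₁), -2·x₁^2 - 3·x₁ - 6·x₂ + 2], [4·x₁, -4·x₂ - 5]].
At the point, J = [[-37.782240, -40.0000], [12.0000, -15.0000]] (det J = 1046.733600).
Solving J·Δ = −F gives Δ = (-0.8488, -1.2790).
Then the next iterate is (x₁, x₂)₁ = (2.1512, 1.2210).
Re-evaluating at (2.1512, 1.2210): F = (-22.307841, -1.831359), so ‖F‖₂ = 22.3829.

22.3829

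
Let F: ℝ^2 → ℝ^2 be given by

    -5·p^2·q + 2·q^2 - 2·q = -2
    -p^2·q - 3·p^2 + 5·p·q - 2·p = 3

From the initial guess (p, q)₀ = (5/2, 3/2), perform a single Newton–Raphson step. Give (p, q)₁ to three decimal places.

(1.433, 1.377)

At (5/2, 3/2): F = (-43.375, -17.375).
Jacobian J = [[-10·p·q, -5·p^2 + 4·q - 2], [-2·p·q - 6·p + 5·q - 2, -p^2 + 5·p]].
At the point, J = [[-37.500, -27.250], [-17.000, 6.250]] (det J = -697.625).
Solving J·Δ = −F gives Δ = (-1.067, -0.123).
Then the next iterate is (p, q)₁ = (1.433, 1.377).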